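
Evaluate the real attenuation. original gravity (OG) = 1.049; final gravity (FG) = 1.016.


AA = (OG−FG)/(OG−1)·100;  RA = AA·0.8192
AA = (1.049 − 1.016)/(1.049 − 1)·100 = 67.3469
RA = 67.3469·0.8192

55.1706 %


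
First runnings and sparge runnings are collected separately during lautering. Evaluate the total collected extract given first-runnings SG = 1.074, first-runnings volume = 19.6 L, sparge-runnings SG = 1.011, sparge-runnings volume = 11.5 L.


total = Σ (SG_i − 1)·1000·V_i
first = (1.074 − 1)·1000·19.6 = 1450.4000
sparge = (1.011 − 1)·1000·11.5 = 126.5000
total = 1450.4000 + 126.5000

1576.9000 gravity·L


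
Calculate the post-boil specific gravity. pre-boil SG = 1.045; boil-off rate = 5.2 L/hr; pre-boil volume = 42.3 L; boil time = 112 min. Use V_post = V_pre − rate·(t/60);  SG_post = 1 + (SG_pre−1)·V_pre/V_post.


V_post = 42.3 − 5.2·(112/60) = 32.5933
SG_post = 1 + (1.045 − 1)·42.3/32.5933

1.0584


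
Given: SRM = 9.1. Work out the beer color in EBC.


EBC = SRM · 1.97
EBC = 9.1 · 1.97

17.9270 EBC


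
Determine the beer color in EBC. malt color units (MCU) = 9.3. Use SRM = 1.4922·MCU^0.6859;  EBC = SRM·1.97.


SRM = 1.4922·9.3^0.6859 = 6.8883
EBC = 6.8883·1.97

13.5699 EBC


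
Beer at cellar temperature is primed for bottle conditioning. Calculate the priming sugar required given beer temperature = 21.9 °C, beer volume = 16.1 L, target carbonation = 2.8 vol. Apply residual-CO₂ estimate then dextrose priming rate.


residual = 14.695·(0.01821 + 0.09011·e^(−0.04·T));  sugar = (target − residual)·4.0·V
residual = 14.695·(0.01821 + 0.09011·e^(−0.04·21.9)) = 0.8190
sugar = (2.8 − 0.8190)·4.0·16.1

127.5739 g


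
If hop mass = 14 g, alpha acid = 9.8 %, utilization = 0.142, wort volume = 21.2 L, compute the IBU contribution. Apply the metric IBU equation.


IBU = (α/100)·mass·U·1000 / V
IBU = (9.8/100)·14·0.142·1000 / 21.2

9.1898 IBU


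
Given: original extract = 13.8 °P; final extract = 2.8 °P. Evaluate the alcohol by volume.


SG = 259/(259 − P);  ABV = (OG − FG)·131.25
OG = 259/(259 − 13.8) = 1.0563
FG = 259/(259 − 2.8) = 1.0109
ABV = (1.0563 − 1.0109)·131.25

5.9524 % ABV


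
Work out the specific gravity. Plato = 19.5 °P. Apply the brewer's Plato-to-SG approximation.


SG = 259/(259 − P)
SG = 259/(259 − 19.5)

1.0814


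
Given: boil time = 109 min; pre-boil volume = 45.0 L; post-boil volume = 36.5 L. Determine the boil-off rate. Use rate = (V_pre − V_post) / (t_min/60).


rate = (45.0 − 36.5) / (109/60)

4.6789 L/hr


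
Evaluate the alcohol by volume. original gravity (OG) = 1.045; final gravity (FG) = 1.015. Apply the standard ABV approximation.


ABV = (OG − FG) · 131.25
ABV = (1.045 − 1.015) · 131.25

3.9375 % ABV


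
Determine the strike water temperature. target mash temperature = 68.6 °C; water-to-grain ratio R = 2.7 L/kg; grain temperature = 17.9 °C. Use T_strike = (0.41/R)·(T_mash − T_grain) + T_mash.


T_strike = (0.41/2.7)·(68.6 − 17.9) + 68.6

76.2989 °C


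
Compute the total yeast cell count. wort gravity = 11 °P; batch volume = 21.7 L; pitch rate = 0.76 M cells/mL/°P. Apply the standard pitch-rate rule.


cells (billions) = rate · V_L · °P
cells = 0.76 · 21.7 · 11

181.4120 billion cells


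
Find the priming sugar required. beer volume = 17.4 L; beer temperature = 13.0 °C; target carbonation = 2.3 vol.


residual = 14.695·(0.01821 + 0.09011·e^(−0.04·T));  sugar = (target − residual)·4.0·V
residual = 14.695·(0.01821 + 0.09011·e^(−0.04·13.0)) = 1.0548
sugar = (2.3 − 1.0548)·4.0·17.4

86.6631 g


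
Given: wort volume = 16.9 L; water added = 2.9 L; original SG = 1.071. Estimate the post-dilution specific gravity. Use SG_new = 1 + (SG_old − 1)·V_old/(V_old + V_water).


pts = (1.071 − 1)·1000·16.9/(16.9 + 2.9) = 60.6010
SG_new = 1 + 60.6010/1000

1.0606


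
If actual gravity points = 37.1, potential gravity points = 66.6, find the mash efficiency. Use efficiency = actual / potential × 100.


efficiency = 37.1 / 66.6 × 100

55.7057 %


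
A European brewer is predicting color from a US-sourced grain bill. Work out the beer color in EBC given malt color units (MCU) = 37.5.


SRM = 1.4922·MCU^0.6859;  EBC = SRM·1.97
SRM = 1.4922·37.5^0.6859 = 17.9248
EBC = 17.9248·1.97

35.3119 EBC


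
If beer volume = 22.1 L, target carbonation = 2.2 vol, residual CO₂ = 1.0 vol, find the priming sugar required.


sugar = (target − residual)·4.0·V
sugar = (2.2 − 1.0)·4.0·22.1

106.0800 g


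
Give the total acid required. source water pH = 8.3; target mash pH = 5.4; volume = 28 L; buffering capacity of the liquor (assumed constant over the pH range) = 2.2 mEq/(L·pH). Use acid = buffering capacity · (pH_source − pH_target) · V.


acid = 2.2 · (8.3 − 5.4) · 28

178.6400 mEq


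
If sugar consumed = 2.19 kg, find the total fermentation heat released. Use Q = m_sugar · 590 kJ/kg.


Q = 2.19 · 590

1292.1000 kJ


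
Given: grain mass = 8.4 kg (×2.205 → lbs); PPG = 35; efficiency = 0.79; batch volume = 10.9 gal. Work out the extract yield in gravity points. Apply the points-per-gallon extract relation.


points = lbs × PPG × eff / vol
lbs = 8.4 × 2.205 = 18.5220
points = 18.5220 × 35 × 0.79 / 10.9

46.9847 points


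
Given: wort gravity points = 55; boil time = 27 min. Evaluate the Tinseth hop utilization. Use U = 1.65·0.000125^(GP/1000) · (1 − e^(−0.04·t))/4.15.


bigness = 1.65·0.000125^(55/1000) = 1.0065
boil_factor = (1 − e^(−0.04·27))/4.15 = 0.1591
U = 1.0065 · 0.1591

0.1602


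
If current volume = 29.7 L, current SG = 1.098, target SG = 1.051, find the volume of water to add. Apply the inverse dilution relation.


V_water = V·((SG_curr − 1)/(SG_target − 1) − 1)
V_water = 29.7·((1.098 − 1)/(1.051 − 1) − 1)

27.3706 L


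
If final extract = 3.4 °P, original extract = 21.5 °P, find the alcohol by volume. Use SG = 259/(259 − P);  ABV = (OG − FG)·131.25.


OG = 259/(259 − 21.5) = 1.0905
FG = 259/(259 − 3.4) = 1.0133
ABV = (1.0905 − 1.0133)·131.25

10.1357 % ABV


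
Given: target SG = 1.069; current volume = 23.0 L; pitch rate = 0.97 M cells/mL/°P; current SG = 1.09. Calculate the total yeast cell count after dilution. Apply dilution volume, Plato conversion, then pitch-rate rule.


V_w = V·((SG_c−1)/(SG_t−1)−1);  °P = 259 − 259/SG_t;  cells = rate·(V+V_w)·°P
V_w = 23.0·((1.09−1)/(1.069−1)−1) = 7.0000
V_final = 23.0 + 7.0000 = 30.0000
°P = 259 − 259/1.069 = 16.7175
cells = 0.97·30.0000·16.7175

486.4790 billion cells


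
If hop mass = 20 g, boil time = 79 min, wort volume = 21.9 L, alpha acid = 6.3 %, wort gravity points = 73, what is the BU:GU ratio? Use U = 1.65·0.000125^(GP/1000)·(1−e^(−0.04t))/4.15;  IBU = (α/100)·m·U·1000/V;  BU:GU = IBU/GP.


U = 1.65·0.000125^(73/1000)·(1−e^(−0.04·79))/4.15 = 0.1976
IBU = (6.3/100)·20·0.1976·1000/21.9 = 11.3660
BU:GU = 11.3660/73

0.1557


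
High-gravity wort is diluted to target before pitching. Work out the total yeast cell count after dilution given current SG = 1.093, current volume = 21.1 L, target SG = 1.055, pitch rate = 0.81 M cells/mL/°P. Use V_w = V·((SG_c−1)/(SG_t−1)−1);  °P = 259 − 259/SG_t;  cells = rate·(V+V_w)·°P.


V_w = 21.1·((1.093−1)/(1.055−1)−1) = 14.5782
V_final = 21.1 + 14.5782 = 35.6782
°P = 259 − 259/1.055 = 13.5024
cells = 0.81·35.6782·13.5024

390.2094 billion cells


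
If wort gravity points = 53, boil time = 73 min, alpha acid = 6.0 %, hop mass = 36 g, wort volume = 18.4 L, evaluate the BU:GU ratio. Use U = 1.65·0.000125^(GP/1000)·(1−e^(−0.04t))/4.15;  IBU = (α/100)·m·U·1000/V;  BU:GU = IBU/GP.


U = 1.65·0.000125^(53/1000)·(1−e^(−0.04·73))/4.15 = 0.2336
IBU = (6.0/100)·36·0.2336·1000/18.4 = 27.4239
BU:GU = 27.4239/53

0.5174


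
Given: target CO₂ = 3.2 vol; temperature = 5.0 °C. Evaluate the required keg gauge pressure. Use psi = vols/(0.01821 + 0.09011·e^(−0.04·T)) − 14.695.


psi = 3.2/(0.01821 + 0.09011·e^(−0.04·5.0)) − 14.695

20.0930 psi


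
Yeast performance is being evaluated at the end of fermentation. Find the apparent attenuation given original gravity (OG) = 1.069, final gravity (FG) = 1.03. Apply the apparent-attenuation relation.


AA = (OG − FG)/(OG − 1) · 100
AA = (1.069 − 1.03)/(1.069 − 1) · 100

56.5217 %


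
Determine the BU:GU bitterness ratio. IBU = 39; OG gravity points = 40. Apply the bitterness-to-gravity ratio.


BU:GU = IBU / OG_points
BU:GU = 39 / 40

0.9750


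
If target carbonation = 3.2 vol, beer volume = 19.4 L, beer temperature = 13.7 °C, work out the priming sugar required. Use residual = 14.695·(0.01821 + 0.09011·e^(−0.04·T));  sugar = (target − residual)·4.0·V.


residual = 14.695·(0.01821 + 0.09011·e^(−0.04·13.7)) = 1.0331
sugar = (3.2 − 1.0331)·4.0·19.4

168.1512 g


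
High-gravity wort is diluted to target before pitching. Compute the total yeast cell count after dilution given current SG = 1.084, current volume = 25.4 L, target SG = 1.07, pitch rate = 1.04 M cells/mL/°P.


V_w = V·((SG_c−1)/(SG_t−1)−1);  °P = 259 − 259/SG_t;  cells = rate·(V+V_w)·°P
V_w = 25.4·((1.084−1)/(1.07−1)−1) = 5.0800
V_final = 25.4 + 5.0800 = 30.4800
°P = 259 − 259/1.07 = 16.9439
cells = 1.04·30.4800·16.9439

537.1089 billion cells


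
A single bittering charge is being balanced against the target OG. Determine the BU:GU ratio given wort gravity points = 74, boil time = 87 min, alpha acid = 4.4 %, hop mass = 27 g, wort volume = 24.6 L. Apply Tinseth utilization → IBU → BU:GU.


U = 1.65·0.000125^(GP/1000)·(1−e^(−0.04t))/4.15;  IBU = (α/100)·m·U·1000/V;  BU:GU = IBU/GP
U = 1.65·0.000125^(74/1000)·(1−e^(−0.04·87))/4.15 = 0.1982
IBU = (4.4/100)·27·0.1982·1000/24.6 = 9.5697
BU:GU = 9.5697/74

0.1293


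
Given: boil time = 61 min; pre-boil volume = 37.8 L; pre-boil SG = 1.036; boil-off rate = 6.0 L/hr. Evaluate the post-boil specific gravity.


V_post = V_pre − rate·(t/60);  SG_post = 1 + (SG_pre−1)·V_pre/V_post
V_post = 37.8 − 6.0·(61/60) = 31.7000
SG_post = 1 + (1.036 − 1)·37.8/31.7000

1.0429


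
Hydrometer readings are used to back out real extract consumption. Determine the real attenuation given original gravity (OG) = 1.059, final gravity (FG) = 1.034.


AA = (OG−FG)/(OG−1)·100;  RA = AA·0.8192
AA = (1.059 − 1.034)/(1.059 − 1)·100 = 42.3729
RA = 42.3729·0.8192

34.7119 %


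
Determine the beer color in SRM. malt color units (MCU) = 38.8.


SRM = 1.4922 · MCU^0.6859
SRM = 1.4922 · 38.8^0.6859

18.3488 SRM


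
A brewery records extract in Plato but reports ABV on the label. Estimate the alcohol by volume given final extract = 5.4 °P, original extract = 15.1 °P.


SG = 259/(259 − P);  ABV = (OG − FG)·131.25
OG = 259/(259 − 15.1) = 1.0619
FG = 259/(259 − 5.4) = 1.0213
ABV = (1.0619 − 1.0213)·131.25

5.3310 % ABV


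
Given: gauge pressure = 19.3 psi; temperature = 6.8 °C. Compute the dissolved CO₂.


vols = (P + 14.695)·(0.01821 + 0.09011·e^(−0.04·T))
vols = (19.3 + 14.695)·(0.01821 + 0.09011·e^(−0.04·6.8))

2.9528 volumes


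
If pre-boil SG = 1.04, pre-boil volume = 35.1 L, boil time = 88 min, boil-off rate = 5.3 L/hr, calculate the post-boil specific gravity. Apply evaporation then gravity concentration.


V_post = V_pre − rate·(t/60);  SG_post = 1 + (SG_pre−1)·V_pre/V_post
V_post = 35.1 − 5.3·(88/60) = 27.3267
SG_post = 1 + (1.04 − 1)·35.1/27.3267

1.0514


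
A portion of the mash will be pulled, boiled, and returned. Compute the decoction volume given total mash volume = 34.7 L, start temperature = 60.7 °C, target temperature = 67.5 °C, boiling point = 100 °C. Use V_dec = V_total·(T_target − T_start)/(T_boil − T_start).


V_dec = 34.7·(67.5 − 60.7)/(100 − 60.7)

6.0041 L


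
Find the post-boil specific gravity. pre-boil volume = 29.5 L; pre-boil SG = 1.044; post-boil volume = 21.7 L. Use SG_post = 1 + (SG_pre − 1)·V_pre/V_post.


pts_pre = (1.044 − 1)·1000 = 44.0000
pts_post = 44.0000·29.5/21.7 = 59.8157
SG_post = 1 + 59.8157/1000

1.0598


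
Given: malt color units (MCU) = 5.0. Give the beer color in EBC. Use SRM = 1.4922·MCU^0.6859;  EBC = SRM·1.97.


SRM = 1.4922·5.0^0.6859 = 4.5004
EBC = 4.5004·1.97

8.8658 EBC


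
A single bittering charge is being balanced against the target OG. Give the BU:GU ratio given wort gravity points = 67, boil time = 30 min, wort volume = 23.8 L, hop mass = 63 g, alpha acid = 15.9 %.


U = 1.65·0.000125^(GP/1000)·(1−e^(−0.04t))/4.15;  IBU = (α/100)·m·U·1000/V;  BU:GU = IBU/GP
U = 1.65·0.000125^(67/1000)·(1−e^(−0.04·30))/4.15 = 0.1522
IBU = (15.9/100)·63·0.1522·1000/23.8 = 64.0392
BU:GU = 64.0392/67

0.9558


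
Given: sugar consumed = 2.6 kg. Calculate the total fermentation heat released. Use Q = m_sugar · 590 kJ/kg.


Q = 2.6 · 590

1534.0000 kJ


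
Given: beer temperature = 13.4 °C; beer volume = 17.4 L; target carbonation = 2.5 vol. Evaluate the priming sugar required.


residual = 14.695·(0.01821 + 0.09011·e^(−0.04·T));  sugar = (target − residual)·4.0·V
residual = 14.695·(0.01821 + 0.09011·e^(−0.04·13.4)) = 1.0423
sugar = (2.5 − 1.0423)·4.0·17.4

101.4528 g


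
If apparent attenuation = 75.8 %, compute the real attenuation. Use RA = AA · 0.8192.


RA = 75.8 · 0.8192

62.0954 %


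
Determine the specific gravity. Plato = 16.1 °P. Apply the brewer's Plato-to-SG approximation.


SG = 259/(259 − P)
SG = 259/(259 − 16.1)

1.0663


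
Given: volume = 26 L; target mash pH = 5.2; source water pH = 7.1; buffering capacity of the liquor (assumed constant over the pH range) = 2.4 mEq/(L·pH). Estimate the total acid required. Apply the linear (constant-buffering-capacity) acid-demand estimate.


acid = buffering capacity · (pH_source − pH_target) · V
acid = 2.4 · (7.1 − 5.2) · 26

118.5600 mEq


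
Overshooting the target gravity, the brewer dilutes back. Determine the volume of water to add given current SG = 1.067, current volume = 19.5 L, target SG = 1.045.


V_water = V·((SG_curr − 1)/(SG_target − 1) − 1)
V_water = 19.5·((1.067 − 1)/(1.045 − 1) − 1)

9.5333 L


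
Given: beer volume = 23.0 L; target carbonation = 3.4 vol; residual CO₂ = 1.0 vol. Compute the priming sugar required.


sugar = (target − residual)·4.0·V
sugar = (3.4 − 1.0)·4.0·23.0

220.8000 g


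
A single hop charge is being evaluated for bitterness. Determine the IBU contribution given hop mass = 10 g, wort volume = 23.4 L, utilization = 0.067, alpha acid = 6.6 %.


IBU = (α/100)·mass·U·1000 / V
IBU = (6.6/100)·10·0.067·1000 / 23.4

1.8897 IBU


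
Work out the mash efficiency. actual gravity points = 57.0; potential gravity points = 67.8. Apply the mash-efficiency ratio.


efficiency = actual / potential × 100
efficiency = 57.0 / 67.8 × 100

84.0708 %


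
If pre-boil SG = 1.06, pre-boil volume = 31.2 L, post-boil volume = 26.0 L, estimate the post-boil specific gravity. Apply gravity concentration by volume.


SG_post = 1 + (SG_pre − 1)·V_pre/V_post
pts_pre = (1.06 − 1)·1000 = 60.0000
pts_post = 60.0000·31.2/26.0 = 72.0000
SG_post = 1 + 72.0000/1000

1.0720


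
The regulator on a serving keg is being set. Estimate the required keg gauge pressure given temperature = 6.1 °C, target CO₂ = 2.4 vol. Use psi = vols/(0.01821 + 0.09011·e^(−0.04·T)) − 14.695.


psi = 2.4/(0.01821 + 0.09011·e^(−0.04·6.1)) − 14.695

12.3290 psi


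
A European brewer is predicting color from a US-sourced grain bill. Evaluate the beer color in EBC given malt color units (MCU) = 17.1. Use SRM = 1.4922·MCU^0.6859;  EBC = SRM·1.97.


SRM = 1.4922·17.1^0.6859 = 10.4602
EBC = 10.4602·1.97

20.6066 EBC


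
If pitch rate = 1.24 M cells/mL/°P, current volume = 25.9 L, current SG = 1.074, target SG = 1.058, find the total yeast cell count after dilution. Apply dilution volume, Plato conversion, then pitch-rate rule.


V_w = V·((SG_c−1)/(SG_t−1)−1);  °P = 259 − 259/SG_t;  cells = rate·(V+V_w)·°P
V_w = 25.9·((1.074−1)/(1.058−1)−1) = 7.1448
V_final = 25.9 + 7.1448 = 33.0448
°P = 259 − 259/1.058 = 14.1985
cells = 1.24·33.0448·14.1985

581.7914 billion cells


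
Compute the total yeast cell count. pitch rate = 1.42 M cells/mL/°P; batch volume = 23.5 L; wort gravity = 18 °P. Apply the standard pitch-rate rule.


cells (billions) = rate · V_L · °P
cells = 1.42 · 23.5 · 18

600.6600 billion cells


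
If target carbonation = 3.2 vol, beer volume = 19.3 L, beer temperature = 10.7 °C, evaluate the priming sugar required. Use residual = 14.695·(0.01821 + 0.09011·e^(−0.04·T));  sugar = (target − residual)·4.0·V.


residual = 14.695·(0.01821 + 0.09011·e^(−0.04·10.7)) = 1.1307
sugar = (3.2 − 1.1307)·4.0·19.3

159.7497 g


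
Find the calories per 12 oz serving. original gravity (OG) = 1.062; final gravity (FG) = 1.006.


ABW = (OG−FG)·131.25·0.79/FG;  °P = 259 − 259/SG (for OG→OE and FG→AE);  RE = 0.1808·OE + 0.8192·AE;  Cal = (6.9·ABW + 4·(RE−0.1))·FG·3.55
ABW = (1.062 − 1.006)·131.25·0.79/1.006 = 5.7719
OE = 259 − 259/1.062 = 15.1205 °P
AE = 259 − 259/1.006 = 1.5447 °P
RE = 0.1808·15.1205 + 0.8192·1.5447 = 3.9992 °P
Cal = (6.9·5.7719 + 4·(3.9992−0.1))·1.006·3.55

197.9316 kcal


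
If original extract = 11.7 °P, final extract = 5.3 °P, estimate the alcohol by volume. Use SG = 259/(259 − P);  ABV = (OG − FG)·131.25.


OG = 259/(259 − 11.7) = 1.0473
FG = 259/(259 − 5.3) = 1.0209
ABV = (1.0473 − 1.0209)·131.25

3.4676 % ABV


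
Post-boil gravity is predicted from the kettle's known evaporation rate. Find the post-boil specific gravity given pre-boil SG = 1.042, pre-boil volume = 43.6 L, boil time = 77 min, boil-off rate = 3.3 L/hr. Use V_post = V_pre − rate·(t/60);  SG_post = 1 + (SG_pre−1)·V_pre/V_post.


V_post = 43.6 − 3.3·(77/60) = 39.3650
SG_post = 1 + (1.042 − 1)·43.6/39.3650

1.0465


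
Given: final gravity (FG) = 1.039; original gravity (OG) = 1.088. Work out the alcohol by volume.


ABV = (OG − FG) · 131.25
ABV = (1.088 − 1.039) · 131.25

6.4313 % ABV


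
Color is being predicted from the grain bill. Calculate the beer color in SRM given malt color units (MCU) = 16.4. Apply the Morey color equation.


SRM = 1.4922 · MCU^0.6859
SRM = 1.4922 · 16.4^0.6859

10.1646 SRM


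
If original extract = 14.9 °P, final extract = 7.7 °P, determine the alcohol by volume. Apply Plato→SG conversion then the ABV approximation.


SG = 259/(259 − P);  ABV = (OG − FG)·131.25
OG = 259/(259 − 14.9) = 1.0610
FG = 259/(259 − 7.7) = 1.0306
ABV = (1.0610 − 1.0306)·131.25

3.9900 % ABV


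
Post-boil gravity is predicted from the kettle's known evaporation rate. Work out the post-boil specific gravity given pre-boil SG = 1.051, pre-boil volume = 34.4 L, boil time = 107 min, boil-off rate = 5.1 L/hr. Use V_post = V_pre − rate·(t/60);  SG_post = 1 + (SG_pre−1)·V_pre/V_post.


V_post = 34.4 − 5.1·(107/60) = 25.3050
SG_post = 1 + (1.051 − 1)·34.4/25.3050

1.0693


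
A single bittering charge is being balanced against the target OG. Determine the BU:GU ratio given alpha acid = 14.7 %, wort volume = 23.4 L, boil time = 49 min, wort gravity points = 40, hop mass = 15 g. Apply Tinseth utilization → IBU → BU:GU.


U = 1.65·0.000125^(GP/1000)·(1−e^(−0.04t))/4.15;  IBU = (α/100)·m·U·1000/V;  BU:GU = IBU/GP
U = 1.65·0.000125^(40/1000)·(1−e^(−0.04·49))/4.15 = 0.2384
IBU = (14.7/100)·15·0.2384·1000/23.4 = 22.4683
BU:GU = 22.4683/40

0.5617


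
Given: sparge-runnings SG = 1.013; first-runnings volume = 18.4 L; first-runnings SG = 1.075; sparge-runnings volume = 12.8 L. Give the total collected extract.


total = Σ (SG_i − 1)·1000·V_i
first = (1.075 − 1)·1000·18.4 = 1380.0000
sparge = (1.013 − 1)·1000·12.8 = 166.4000
total = 1380.0000 + 166.4000

1546.4000 gravity·L


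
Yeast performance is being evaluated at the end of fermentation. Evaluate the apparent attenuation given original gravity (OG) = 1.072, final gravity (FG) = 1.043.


AA = (OG − FG)/(OG − 1) · 100
AA = (1.072 − 1.043)/(1.072 − 1) · 100

40.2778 %


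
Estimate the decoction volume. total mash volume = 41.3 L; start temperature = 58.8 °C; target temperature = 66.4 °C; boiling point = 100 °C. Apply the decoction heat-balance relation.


V_dec = V_total·(T_target − T_start)/(T_boil − T_start)
V_dec = 41.3·(66.4 − 58.8)/(100 − 58.8)

7.6184 L


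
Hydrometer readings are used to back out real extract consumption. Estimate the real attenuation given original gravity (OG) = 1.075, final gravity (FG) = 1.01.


AA = (OG−FG)/(OG−1)·100;  RA = AA·0.8192
AA = (1.075 − 1.01)/(1.075 − 1)·100 = 86.6667
RA = 86.6667·0.8192

70.9973 %


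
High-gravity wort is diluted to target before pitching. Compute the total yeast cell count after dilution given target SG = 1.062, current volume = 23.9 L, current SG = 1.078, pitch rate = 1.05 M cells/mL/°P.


V_w = V·((SG_c−1)/(SG_t−1)−1);  °P = 259 − 259/SG_t;  cells = rate·(V+V_w)·°P
V_w = 23.9·((1.078−1)/(1.062−1)−1) = 6.1677
V_final = 23.9 + 6.1677 = 30.0677
°P = 259 − 259/1.062 = 15.1205
cells = 1.05·30.0677·15.1205

477.3721 billion cells


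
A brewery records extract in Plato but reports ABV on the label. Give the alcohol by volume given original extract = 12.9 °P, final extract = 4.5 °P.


SG = 259/(259 − P);  ABV = (OG − FG)·131.25
OG = 259/(259 − 12.9) = 1.0524
FG = 259/(259 − 4.5) = 1.0177
ABV = (1.0524 − 1.0177)·131.25

4.5591 % ABV


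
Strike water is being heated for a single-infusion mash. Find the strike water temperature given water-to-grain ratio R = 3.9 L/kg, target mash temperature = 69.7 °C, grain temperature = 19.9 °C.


T_strike = (0.41/R)·(T_mash − T_grain) + T_mash
T_strike = (0.41/3.9)·(69.7 − 19.9) + 69.7

74.9354 °C


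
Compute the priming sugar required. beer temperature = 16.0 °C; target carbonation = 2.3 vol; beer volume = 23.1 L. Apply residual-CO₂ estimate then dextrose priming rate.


residual = 14.695·(0.01821 + 0.09011·e^(−0.04·T));  sugar = (target − residual)·4.0·V
residual = 14.695·(0.01821 + 0.09011·e^(−0.04·16.0)) = 0.9658
sugar = (2.3 − 0.9658)·4.0·23.1

123.2783 g


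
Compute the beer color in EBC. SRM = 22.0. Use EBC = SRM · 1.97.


EBC = 22.0 · 1.97

43.3400 EBC


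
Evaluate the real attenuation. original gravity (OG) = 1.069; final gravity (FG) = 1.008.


AA = (OG−FG)/(OG−1)·100;  RA = AA·0.8192
AA = (1.069 − 1.008)/(1.069 − 1)·100 = 88.4058
RA = 88.4058·0.8192

72.4220 %


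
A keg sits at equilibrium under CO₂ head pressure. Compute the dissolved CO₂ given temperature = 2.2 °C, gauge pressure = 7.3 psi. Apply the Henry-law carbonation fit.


vols = (P + 14.695)·(0.01821 + 0.09011·e^(−0.04·T))
vols = (7.3 + 14.695)·(0.01821 + 0.09011·e^(−0.04·2.2))

2.2155 volumes


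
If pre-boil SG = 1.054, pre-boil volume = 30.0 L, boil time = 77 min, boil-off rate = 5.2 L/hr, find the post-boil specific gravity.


V_post = V_pre − rate·(t/60);  SG_post = 1 + (SG_pre−1)·V_pre/V_post
V_post = 30.0 − 5.2·(77/60) = 23.3267
SG_post = 1 + (1.054 − 1)·30.0/23.3267

1.0694


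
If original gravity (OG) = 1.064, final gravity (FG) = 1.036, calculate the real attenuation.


AA = (OG−FG)/(OG−1)·100;  RA = AA·0.8192
AA = (1.064 − 1.036)/(1.064 − 1)·100 = 43.7500
RA = 43.7500·0.8192

35.8400 %


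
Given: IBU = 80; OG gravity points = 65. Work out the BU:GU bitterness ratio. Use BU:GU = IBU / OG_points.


BU:GU = 80 / 65

1.2308


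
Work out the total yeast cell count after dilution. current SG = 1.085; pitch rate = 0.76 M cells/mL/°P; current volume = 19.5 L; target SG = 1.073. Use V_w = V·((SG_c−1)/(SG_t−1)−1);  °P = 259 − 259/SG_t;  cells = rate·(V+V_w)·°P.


V_w = 19.5·((1.085−1)/(1.073−1)−1) = 3.2055
V_final = 19.5 + 3.2055 = 22.7055
°P = 259 − 259/1.073 = 17.6207
cells = 0.76·22.7055·17.6207

304.0655 billion cells


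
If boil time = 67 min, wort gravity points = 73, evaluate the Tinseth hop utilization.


U = 1.65·0.000125^(GP/1000) · (1 − e^(−0.04·t))/4.15
bigness = 1.65·0.000125^(73/1000) = 0.8562
boil_factor = (1 − e^(−0.04·67))/4.15 = 0.2244
U = 0.8562 · 0.2244

0.1922


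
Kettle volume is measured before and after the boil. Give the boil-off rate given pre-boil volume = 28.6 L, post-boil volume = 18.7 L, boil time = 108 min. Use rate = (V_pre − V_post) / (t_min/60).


rate = (28.6 − 18.7) / (108/60)

5.5000 L/hr


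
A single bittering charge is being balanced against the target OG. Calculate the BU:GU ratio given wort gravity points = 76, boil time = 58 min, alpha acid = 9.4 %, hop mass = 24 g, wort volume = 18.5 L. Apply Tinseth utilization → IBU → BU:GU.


U = 1.65·0.000125^(GP/1000)·(1−e^(−0.04t))/4.15;  IBU = (α/100)·m·U·1000/V;  BU:GU = IBU/GP
U = 1.65·0.000125^(76/1000)·(1−e^(−0.04·58))/4.15 = 0.1811
IBU = (9.4/100)·24·0.1811·1000/18.5 = 22.0822
BU:GU = 22.0822/76

0.2906


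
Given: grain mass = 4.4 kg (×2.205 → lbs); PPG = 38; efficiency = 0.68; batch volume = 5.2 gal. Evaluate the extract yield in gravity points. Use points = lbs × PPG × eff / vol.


lbs = 4.4 × 2.205 = 9.7020
points = 9.7020 × 38 × 0.68 / 5.2

48.2115 points


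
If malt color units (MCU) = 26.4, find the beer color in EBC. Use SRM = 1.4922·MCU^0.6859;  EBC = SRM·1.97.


SRM = 1.4922·26.4^0.6859 = 14.0898
EBC = 14.0898·1.97

27.7569 EBC


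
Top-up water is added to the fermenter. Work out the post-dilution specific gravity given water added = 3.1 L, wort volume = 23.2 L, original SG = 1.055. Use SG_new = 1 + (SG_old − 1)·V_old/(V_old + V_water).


pts = (1.055 − 1)·1000·23.2/(23.2 + 3.1) = 48.5171
SG_new = 1 + 48.5171/1000

1.0485


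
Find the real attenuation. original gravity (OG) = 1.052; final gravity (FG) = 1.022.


AA = (OG−FG)/(OG−1)·100;  RA = AA·0.8192
AA = (1.052 − 1.022)/(1.052 − 1)·100 = 57.6923
RA = 57.6923·0.8192

47.2615 %


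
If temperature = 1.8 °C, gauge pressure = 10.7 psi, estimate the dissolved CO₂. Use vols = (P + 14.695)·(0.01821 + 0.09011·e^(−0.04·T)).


vols = (10.7 + 14.695)·(0.01821 + 0.09011·e^(−0.04·1.8))

2.5918 volumes


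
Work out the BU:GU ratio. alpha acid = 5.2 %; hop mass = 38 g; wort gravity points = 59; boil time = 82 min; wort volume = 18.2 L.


U = 1.65·0.000125^(GP/1000)·(1−e^(−0.04t))/4.15;  IBU = (α/100)·m·U·1000/V;  BU:GU = IBU/GP
U = 1.65·0.000125^(59/1000)·(1−e^(−0.04·82))/4.15 = 0.2252
IBU = (5.2/100)·38·0.2252·1000/18.2 = 24.4462
BU:GU = 24.4462/59

0.4143


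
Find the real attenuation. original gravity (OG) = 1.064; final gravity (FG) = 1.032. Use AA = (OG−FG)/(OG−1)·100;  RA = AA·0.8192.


AA = (1.064 − 1.032)/(1.064 − 1)·100 = 50.0000
RA = 50.0000·0.8192

40.9600 %


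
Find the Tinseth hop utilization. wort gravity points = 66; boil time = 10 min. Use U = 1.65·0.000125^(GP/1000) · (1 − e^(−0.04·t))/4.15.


bigness = 1.65·0.000125^(66/1000) = 0.9118
boil_factor = (1 − e^(−0.04·10))/4.15 = 0.0794
U = 0.9118 · 0.0794

0.0724


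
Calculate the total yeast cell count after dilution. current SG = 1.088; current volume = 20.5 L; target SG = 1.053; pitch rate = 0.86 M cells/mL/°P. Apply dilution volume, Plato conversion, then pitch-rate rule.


V_w = V·((SG_c−1)/(SG_t−1)−1);  °P = 259 − 259/SG_t;  cells = rate·(V+V_w)·°P
V_w = 20.5·((1.088−1)/(1.053−1)−1) = 13.5377
V_final = 20.5 + 13.5377 = 34.0377
°P = 259 − 259/1.053 = 13.0361
cells = 0.86·34.0377·13.0361

381.5983 billion cells


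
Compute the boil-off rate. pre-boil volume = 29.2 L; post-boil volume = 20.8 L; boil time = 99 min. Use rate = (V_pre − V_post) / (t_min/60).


rate = (29.2 − 20.8) / (99/60)

5.0909 L/hr


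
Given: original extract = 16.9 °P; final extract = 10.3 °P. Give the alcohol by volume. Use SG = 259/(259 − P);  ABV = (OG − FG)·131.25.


OG = 259/(259 − 16.9) = 1.0698
FG = 259/(259 − 10.3) = 1.0414
ABV = (1.0698 − 1.0414)·131.25

3.7263 % ABV


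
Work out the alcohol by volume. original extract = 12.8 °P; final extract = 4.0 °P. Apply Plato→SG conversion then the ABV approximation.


SG = 259/(259 − P);  ABV = (OG − FG)·131.25
OG = 259/(259 − 12.8) = 1.0520
FG = 259/(259 − 4.0) = 1.0157
ABV = (1.0520 − 1.0157)·131.25

4.7649 % ABV


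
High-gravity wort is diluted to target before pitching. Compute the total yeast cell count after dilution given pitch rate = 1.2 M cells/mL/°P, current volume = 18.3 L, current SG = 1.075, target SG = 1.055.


V_w = V·((SG_c−1)/(SG_t−1)−1);  °P = 259 − 259/SG_t;  cells = rate·(V+V_w)·°P
V_w = 18.3·((1.075−1)/(1.055−1)−1) = 6.6545
V_final = 18.3 + 6.6545 = 24.9545
°P = 259 − 259/1.055 = 13.5024
cells = 1.2·24.9545·13.5024

404.3346 billion cells


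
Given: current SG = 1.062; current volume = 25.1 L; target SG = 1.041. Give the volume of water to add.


V_water = V·((SG_curr − 1)/(SG_target − 1) − 1)
V_water = 25.1·((1.062 − 1)/(1.041 − 1) − 1)

12.8561 L


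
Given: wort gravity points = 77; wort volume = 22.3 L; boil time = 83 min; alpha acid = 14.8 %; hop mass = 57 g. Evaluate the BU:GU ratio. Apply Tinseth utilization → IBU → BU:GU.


U = 1.65·0.000125^(GP/1000)·(1−e^(−0.04t))/4.15;  IBU = (α/100)·m·U·1000/V;  BU:GU = IBU/GP
U = 1.65·0.000125^(77/1000)·(1−e^(−0.04·83))/4.15 = 0.1918
IBU = (14.8/100)·57·0.1918·1000/22.3 = 72.5668
BU:GU = 72.5668/77

0.9424


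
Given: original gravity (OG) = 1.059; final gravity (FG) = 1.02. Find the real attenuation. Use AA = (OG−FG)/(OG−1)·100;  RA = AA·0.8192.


AA = (1.059 − 1.02)/(1.059 − 1)·100 = 66.1017
RA = 66.1017·0.8192

54.1505 %


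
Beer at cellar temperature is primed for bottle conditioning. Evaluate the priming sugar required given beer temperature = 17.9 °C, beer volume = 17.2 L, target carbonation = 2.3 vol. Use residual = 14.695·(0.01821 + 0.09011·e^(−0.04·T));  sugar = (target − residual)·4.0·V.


residual = 14.695·(0.01821 + 0.09011·e^(−0.04·17.9)) = 0.9147
sugar = (2.3 − 0.9147)·4.0·17.2

95.3072 g


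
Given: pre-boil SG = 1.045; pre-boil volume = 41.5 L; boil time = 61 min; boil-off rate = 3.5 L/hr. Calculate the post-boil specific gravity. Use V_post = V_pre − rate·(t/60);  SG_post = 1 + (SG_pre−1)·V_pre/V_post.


V_post = 41.5 − 3.5·(61/60) = 37.9417
SG_post = 1 + (1.045 − 1)·41.5/37.9417

1.0492


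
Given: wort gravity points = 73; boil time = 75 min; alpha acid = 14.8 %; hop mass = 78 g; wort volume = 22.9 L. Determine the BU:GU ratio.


U = 1.65·0.000125^(GP/1000)·(1−e^(−0.04t))/4.15;  IBU = (α/100)·m·U·1000/V;  BU:GU = IBU/GP
U = 1.65·0.000125^(73/1000)·(1−e^(−0.04·75))/4.15 = 0.1960
IBU = (14.8/100)·78·0.1960·1000/22.9 = 98.8216
BU:GU = 98.8216/73

1.3537


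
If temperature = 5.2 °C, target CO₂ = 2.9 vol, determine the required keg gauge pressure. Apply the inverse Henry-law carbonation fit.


psi = vols/(0.01821 + 0.09011·e^(−0.04·T)) − 14.695
psi = 2.9/(0.01821 + 0.09011·e^(−0.04·5.2)) − 14.695

17.0344 psi


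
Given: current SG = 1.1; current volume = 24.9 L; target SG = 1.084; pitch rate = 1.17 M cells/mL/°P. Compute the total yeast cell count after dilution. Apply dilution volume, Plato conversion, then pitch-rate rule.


V_w = V·((SG_c−1)/(SG_t−1)−1);  °P = 259 − 259/SG_t;  cells = rate·(V+V_w)·°P
V_w = 24.9·((1.1−1)/(1.084−1)−1) = 4.7429
V_final = 24.9 + 4.7429 = 29.6429
°P = 259 − 259/1.084 = 20.0701
cells = 1.17·29.6429·20.0701

696.0744 billion cells


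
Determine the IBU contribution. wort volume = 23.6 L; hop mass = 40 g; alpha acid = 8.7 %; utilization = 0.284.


IBU = (α/100)·mass·U·1000 / V
IBU = (8.7/100)·40·0.284·1000 / 23.6

41.8780 IBU


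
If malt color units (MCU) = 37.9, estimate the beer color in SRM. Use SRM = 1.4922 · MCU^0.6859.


SRM = 1.4922 · 37.9^0.6859

18.0558 SRM


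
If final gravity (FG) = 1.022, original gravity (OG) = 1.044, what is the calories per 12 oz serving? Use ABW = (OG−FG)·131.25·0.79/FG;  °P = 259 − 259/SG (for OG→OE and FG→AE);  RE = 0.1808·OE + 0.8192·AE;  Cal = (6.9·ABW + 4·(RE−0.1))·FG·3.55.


ABW = (1.044 − 1.022)·131.25·0.79/1.022 = 2.2320
OE = 259 − 259/1.044 = 10.9157 °P
AE = 259 − 259/1.022 = 5.5753 °P
RE = 0.1808·10.9157 + 0.8192·5.5753 = 6.5409 °P
Cal = (6.9·2.2320 + 4·(6.5409−0.1))·1.022·3.55

149.3488 kcal


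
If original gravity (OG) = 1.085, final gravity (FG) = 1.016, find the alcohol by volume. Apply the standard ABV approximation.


ABV = (OG − FG) · 131.25
ABV = (1.085 − 1.016) · 131.25

9.0562 % ABV


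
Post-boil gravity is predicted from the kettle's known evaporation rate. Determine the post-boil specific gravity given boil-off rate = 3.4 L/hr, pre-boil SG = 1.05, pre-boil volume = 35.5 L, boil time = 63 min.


V_post = V_pre − rate·(t/60);  SG_post = 1 + (SG_pre−1)·V_pre/V_post
V_post = 35.5 − 3.4·(63/60) = 31.9300
SG_post = 1 + (1.05 − 1)·35.5/31.9300

1.0556


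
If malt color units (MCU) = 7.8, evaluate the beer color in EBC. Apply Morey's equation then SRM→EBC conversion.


SRM = 1.4922·MCU^0.6859;  EBC = SRM·1.97
SRM = 1.4922·7.8^0.6859 = 6.1054
EBC = 6.1054·1.97

12.0277 EBC


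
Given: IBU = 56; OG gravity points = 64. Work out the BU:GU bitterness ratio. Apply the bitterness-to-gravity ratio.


BU:GU = IBU / OG_points
BU:GU = 56 / 64

0.8750


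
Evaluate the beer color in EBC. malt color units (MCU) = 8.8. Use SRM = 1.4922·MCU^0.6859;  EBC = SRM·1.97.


SRM = 1.4922·8.8^0.6859 = 6.6320
EBC = 6.6320·1.97

13.0651 EBC


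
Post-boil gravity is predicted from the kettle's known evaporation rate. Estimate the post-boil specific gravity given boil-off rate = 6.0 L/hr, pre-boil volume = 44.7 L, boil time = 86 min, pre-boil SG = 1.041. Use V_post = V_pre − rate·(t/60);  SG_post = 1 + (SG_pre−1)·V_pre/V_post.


V_post = 44.7 − 6.0·(86/60) = 36.1000
SG_post = 1 + (1.041 − 1)·44.7/36.1000

1.0508


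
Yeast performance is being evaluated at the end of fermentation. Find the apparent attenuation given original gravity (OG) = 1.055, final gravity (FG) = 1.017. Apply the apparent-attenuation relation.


AA = (OG − FG)/(OG − 1) · 100
AA = (1.055 − 1.017)/(1.055 − 1) · 100

69.0909 %


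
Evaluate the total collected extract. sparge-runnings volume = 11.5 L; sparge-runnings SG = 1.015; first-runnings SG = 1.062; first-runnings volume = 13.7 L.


total = Σ (SG_i − 1)·1000·V_i
first = (1.062 − 1)·1000·13.7 = 849.4000
sparge = (1.015 − 1)·1000·11.5 = 172.5000
total = 849.4000 + 172.5000

1021.9000 gravity·L


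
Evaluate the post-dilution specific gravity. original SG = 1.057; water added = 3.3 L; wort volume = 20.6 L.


SG_new = 1 + (SG_old − 1)·V_old/(V_old + V_water)
pts = (1.057 − 1)·1000·20.6/(20.6 + 3.3) = 49.1297
SG_new = 1 + 49.1297/1000

1.0491


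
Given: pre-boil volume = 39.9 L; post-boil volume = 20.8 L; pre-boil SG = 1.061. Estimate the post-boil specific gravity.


SG_post = 1 + (SG_pre − 1)·V_pre/V_post
pts_pre = (1.061 − 1)·1000 = 61.0000
pts_post = 61.0000·39.9/20.8 = 117.0144
SG_post = 1 + 117.0144/1000

1.1170


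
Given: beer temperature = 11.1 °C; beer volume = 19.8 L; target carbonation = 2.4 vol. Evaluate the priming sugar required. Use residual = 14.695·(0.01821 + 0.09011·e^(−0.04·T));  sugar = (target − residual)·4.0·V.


residual = 14.695·(0.01821 + 0.09011·e^(−0.04·11.1)) = 1.1170
sugar = (2.4 − 1.1170)·4.0·19.8

101.6134 g


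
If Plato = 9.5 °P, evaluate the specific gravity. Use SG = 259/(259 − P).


SG = 259/(259 − 9.5)

1.0381


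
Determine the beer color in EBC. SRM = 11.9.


EBC = SRM · 1.97
EBC = 11.9 · 1.97

23.4430 EBC


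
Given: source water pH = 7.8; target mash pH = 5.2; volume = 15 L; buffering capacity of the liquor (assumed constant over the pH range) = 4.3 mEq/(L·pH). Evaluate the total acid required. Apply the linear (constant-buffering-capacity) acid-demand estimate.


acid = buffering capacity · (pH_source − pH_target) · V
acid = 4.3 · (7.8 − 5.2) · 15

167.7000 mEq


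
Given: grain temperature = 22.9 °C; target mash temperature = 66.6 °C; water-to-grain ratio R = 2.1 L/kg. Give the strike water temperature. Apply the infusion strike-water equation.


T_strike = (0.41/R)·(T_mash − T_grain) + T_mash
T_strike = (0.41/2.1)·(66.6 − 22.9) + 66.6

75.1319 °C


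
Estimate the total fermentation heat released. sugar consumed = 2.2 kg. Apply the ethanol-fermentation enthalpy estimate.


Q = m_sugar · 590 kJ/kg
Q = 2.2 · 590

1298.0000 kJ


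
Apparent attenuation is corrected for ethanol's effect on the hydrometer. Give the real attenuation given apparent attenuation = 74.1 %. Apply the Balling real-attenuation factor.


RA = AA · 0.8192
RA = 74.1 · 0.8192

60.7027 %


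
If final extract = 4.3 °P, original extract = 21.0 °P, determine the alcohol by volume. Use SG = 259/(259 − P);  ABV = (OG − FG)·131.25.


OG = 259/(259 − 21.0) = 1.0882
FG = 259/(259 − 4.3) = 1.0169
ABV = (1.0882 − 1.0169)·131.25

9.3650 % ABV


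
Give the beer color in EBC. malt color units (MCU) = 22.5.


SRM = 1.4922·MCU^0.6859;  EBC = SRM·1.97
SRM = 1.4922·22.5^0.6859 = 12.6267
EBC = 12.6267·1.97

24.8746 EBC


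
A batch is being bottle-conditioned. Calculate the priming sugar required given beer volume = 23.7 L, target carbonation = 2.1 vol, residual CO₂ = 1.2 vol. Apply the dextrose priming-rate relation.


sugar = (target − residual)·4.0·V
sugar = (2.1 − 1.2)·4.0·23.7

85.3200 g


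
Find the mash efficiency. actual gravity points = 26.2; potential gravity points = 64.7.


efficiency = actual / potential × 100
efficiency = 26.2 / 64.7 × 100

40.4946 %


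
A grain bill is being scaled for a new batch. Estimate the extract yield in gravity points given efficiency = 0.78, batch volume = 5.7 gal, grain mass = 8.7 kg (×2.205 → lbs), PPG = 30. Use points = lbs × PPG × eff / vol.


lbs = 8.7 × 2.205 = 19.1835
points = 19.1835 × 30 × 0.78 / 5.7

78.7533 points


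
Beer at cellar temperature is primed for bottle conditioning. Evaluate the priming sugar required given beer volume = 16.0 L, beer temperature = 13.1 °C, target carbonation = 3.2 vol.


residual = 14.695·(0.01821 + 0.09011·e^(−0.04·T));  sugar = (target − residual)·4.0·V
residual = 14.695·(0.01821 + 0.09011·e^(−0.04·13.1)) = 1.0517
sugar = (3.2 − 1.0517)·4.0·16.0

137.4914 g


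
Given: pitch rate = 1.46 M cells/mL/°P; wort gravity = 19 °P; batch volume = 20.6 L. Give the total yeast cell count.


cells (billions) = rate · V_L · °P
cells = 1.46 · 20.6 · 19

571.4440 billion cells


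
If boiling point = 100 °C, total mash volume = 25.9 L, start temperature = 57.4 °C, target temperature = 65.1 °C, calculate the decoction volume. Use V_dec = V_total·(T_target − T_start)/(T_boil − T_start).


V_dec = 25.9·(65.1 − 57.4)/(100 − 57.4)

4.6815 L


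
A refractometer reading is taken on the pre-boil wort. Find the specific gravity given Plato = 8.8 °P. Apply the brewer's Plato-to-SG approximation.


SG = 259/(259 − P)
SG = 259/(259 − 8.8)

1.0352
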